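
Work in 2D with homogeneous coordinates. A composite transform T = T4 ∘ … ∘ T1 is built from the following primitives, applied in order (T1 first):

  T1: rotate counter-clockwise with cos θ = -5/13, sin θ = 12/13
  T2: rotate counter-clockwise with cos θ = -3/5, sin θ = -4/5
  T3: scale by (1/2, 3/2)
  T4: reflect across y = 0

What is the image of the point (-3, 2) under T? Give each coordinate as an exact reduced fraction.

T(p) = (-157/130, -261/65)

T1 rotate counter-clockwise with cos θ = -5/13, sin θ = 12/13: (-3, 2) → (-9/13, -46/13)
T2 rotate counter-clockwise with cos θ = -3/5, sin θ = -4/5: (-9/13, -46/13) → (-157/65, 174/65)
T3 scale by (1/2, 3/2): (-157/65, 174/65) → (-157/130, 261/65)
T4 reflect across y = 0: (-157/130, 261/65) → (-157/130, -261/65)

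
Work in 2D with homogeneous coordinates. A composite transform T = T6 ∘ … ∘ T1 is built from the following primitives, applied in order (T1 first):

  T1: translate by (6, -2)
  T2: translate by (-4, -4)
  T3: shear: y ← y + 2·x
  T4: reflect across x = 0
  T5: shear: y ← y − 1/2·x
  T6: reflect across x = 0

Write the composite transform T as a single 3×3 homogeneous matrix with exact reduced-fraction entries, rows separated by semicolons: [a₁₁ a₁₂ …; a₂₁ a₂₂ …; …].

T1 = [1 0 6; 0 1 -2; 0 0 1]
T2·T1 = [1 0 2; 0 1 -6; 0 0 1]
T3·…·T1 = [1 0 2; 2 1 -2; 0 0 1]
T4·…·T1 = [-1 0 -2; 2 1 -2; 0 0 1]
T5·…·T1 = [-1 0 -2; 5/2 1 -1; 0 0 1]
T6·…·T1 = [1 0 2; 5/2 1 -1; 0 0 1]

T = [1 0 2; 5/2 1 -1; 0 0 1]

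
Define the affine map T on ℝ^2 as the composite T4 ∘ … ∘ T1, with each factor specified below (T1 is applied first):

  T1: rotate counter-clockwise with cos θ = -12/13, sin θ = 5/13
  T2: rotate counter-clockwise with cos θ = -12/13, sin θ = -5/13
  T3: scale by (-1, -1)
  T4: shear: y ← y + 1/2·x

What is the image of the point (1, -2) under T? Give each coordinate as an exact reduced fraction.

T1 rotate counter-clockwise with cos θ = -12/13, sin θ = 5/13: (1, -2) → (-2/13, 29/13)
T2 rotate counter-clockwise with cos θ = -12/13, sin θ = -5/13: (-2/13, 29/13) → (1, -2)
T3 scale by (-1, -1): (1, -2) → (-1, 2)
T4 shear: y ← y + 1/2·x: (-1, 2) → (-1, 3/2)

T(p) = (-1, 3/2)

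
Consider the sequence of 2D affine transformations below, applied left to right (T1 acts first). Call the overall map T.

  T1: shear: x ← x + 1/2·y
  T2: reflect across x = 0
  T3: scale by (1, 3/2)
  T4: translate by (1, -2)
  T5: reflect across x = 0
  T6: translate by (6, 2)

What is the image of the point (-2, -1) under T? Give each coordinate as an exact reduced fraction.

T1 shear: x ← x + 1/2·y: (-2, -1) → (-5/2, -1)
T2 reflect across x = 0: (-5/2, -1) → (5/2, -1)
T3 scale by (1, 3/2): (5/2, -1) → (5/2, -3/2)
T4 translate by (1, -2): (5/2, -3/2) → (7/2, -7/2)
T5 reflect across x = 0: (7/2, -7/2) → (-7/2, -7/2)
T6 translate by (6, 2): (-7/2, -7/2) → (5/2, -3/2)

T(p) = (5/2, -3/2)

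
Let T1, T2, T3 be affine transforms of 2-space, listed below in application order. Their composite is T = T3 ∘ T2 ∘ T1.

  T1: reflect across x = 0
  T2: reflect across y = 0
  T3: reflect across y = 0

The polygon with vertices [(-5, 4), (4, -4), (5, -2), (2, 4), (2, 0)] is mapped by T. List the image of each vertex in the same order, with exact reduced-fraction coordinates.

T1 reflect across x = 0: (-5, 4) → (5, 4); (4, -4) → (-4, -4); (5, -2) → (-5, -2); (2, 4) → (-2, 4); (2, 0) → (-2, 0)
T2 reflect across y = 0: (5, 4) → (5, -4); (-4, -4) → (-4, 4); (-5, -2) → (-5, 2); (-2, 4) → (-2, -4); (-2, 0) → (-2, 0)
T3 reflect across y = 0: (5, -4) → (5, 4); (-4, 4) → (-4, -4); (-5, 2) → (-5, -2); (-2, -4) → (-2, 4); (-2, 0) → (-2, 0)

image vertices: (5, 4), (-4, -4), (-5, -2), (-2, 4), (-2, 0)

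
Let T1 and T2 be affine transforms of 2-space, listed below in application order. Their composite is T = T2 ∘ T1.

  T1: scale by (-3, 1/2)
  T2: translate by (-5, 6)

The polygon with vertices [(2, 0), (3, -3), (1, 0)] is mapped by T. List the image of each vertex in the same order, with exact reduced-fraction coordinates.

image vertices: (-11, 6), (-14, 9/2), (-8, 6)

T1 scale by (-3, 1/2): (2, 0) → (-6, 0); (3, -3) → (-9, -3/2); (1, 0) → (-3, 0)
T2 translate by (-5, 6): (-6, 0) → (-11, 6); (-9, -3/2) → (-14, 9/2); (-3, 0) → (-8, 6)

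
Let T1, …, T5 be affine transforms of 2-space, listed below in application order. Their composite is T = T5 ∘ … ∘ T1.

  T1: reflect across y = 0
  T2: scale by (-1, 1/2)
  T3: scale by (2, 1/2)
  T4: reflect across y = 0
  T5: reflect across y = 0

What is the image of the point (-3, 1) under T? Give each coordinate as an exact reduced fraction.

T(p) = (6, -1/4)

T1 reflect across y = 0: (-3, 1) → (-3, -1)
T2 scale by (-1, 1/2): (-3, -1) → (3, -1/2)
T3 scale by (2, 1/2): (3, -1/2) → (6, -1/4)
T4 reflect across y = 0: (6, -1/4) → (6, 1/4)
T5 reflect across y = 0: (6, 1/4) → (6, -1/4)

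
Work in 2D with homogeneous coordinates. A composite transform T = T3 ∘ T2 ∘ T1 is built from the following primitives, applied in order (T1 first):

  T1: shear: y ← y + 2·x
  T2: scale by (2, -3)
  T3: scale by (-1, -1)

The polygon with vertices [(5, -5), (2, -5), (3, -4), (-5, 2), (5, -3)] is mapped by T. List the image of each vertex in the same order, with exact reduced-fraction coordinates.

T1 shear: y ← y + 2·x: (5, -5) → (5, 5); (2, -5) → (2, -1); (3, -4) → (3, 2); (-5, 2) → (-5, -8); (5, -3) → (5, 7)
T2 scale by (2, -3): (5, 5) → (10, -15); (2, -1) → (4, 3); (3, 2) → (6, -6); (-5, -8) → (-10, 24); (5, 7) → (10, -21)
T3 scale by (-1, -1): (10, -15) → (-10, 15); (4, 3) → (-4, -3); (6, -6) → (-6, 6); (-10, 24) → (10, -24); (10, -21) → (-10, 21)

image vertices: (-10, 15), (-4, -3), (-6, 6), (10, -24), (-10, 21)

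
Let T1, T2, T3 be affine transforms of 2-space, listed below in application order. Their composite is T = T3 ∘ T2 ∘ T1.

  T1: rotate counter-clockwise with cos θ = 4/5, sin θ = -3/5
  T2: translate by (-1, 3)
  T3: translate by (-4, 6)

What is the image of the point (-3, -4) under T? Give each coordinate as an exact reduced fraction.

T(p) = (-49/5, 38/5)

T1 rotate counter-clockwise with cos θ = 4/5, sin θ = -3/5: (-3, -4) → (-24/5, -7/5)
T2 translate by (-1, 3): (-24/5, -7/5) → (-29/5, 8/5)
T3 translate by (-4, 6): (-29/5, 8/5) → (-49/5, 38/5)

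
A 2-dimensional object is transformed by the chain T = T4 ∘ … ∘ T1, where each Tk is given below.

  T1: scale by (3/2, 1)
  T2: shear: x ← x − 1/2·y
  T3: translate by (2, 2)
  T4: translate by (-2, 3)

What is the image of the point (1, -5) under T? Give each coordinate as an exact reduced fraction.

T(p) = (4, 0)

T1 scale by (3/2, 1): (1, -5) → (3/2, -5)
T2 shear: x ← x − 1/2·y: (3/2, -5) → (4, -5)
T3 translate by (2, 2): (4, -5) → (6, -3)
T4 translate by (-2, 3): (6, -3) → (4, 0)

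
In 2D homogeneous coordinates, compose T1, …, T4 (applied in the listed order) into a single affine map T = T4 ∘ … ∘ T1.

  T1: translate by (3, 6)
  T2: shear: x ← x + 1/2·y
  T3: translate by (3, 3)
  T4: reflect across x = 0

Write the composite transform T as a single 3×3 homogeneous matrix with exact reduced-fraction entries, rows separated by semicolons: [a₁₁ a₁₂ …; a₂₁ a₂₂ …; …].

T = [-1 -1/2 -9; 0 1 9; 0 0 1]

T1 = [1 0 3; 0 1 6; 0 0 1]
T2·T1 = [1 1/2 6; 0 1 6; 0 0 1]
T3·…·T1 = [1 1/2 9; 0 1 9; 0 0 1]
T4·…·T1 = [-1 -1/2 -9; 0 1 9; 0 0 1]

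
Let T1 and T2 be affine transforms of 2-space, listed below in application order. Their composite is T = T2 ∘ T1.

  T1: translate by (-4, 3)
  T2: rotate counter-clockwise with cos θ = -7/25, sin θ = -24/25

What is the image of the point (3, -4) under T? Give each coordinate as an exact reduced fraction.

T1 translate by (-4, 3): (3, -4) → (-1, -1)
T2 rotate counter-clockwise with cos θ = -7/25, sin θ = -24/25: (-1, -1) → (-17/25, 31/25)

T(p) = (-17/25, 31/25)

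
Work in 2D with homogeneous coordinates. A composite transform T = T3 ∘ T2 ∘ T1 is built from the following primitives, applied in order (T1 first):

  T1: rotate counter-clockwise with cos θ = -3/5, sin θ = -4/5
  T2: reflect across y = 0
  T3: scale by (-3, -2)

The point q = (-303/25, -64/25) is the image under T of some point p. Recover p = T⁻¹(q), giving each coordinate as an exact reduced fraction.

T1 = [-3/5 4/5 0; -4/5 -3/5 0; 0 0 1]
T2·T1 = [-3/5 4/5 0; 4/5 3/5 0; 0 0 1]
T3·…·T1 = [9/5 -12/5 0; -8/5 -6/5 0; 0 0 1]
det M = -6; M⁻¹ = [1/5 -2/5 0; -4/15 -3/10 0; 0 0 1]
M⁻¹ · (-303/25, -64/25)ᵀ = (-7/5, 4)ᵀ

p = (-7/5, 4)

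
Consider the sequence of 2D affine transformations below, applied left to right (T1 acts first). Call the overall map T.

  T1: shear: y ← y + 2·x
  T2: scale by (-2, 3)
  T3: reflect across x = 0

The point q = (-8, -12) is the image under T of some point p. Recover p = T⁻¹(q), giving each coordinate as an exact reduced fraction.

p = (-4, 4)

T1 = [1 0 0; 2 1 0; 0 0 1]
T2·T1 = [-2 0 0; 6 3 0; 0 0 1]
T3·…·T1 = [2 0 0; 6 3 0; 0 0 1]
det M = 6; M⁻¹ = [1/2 0 0; -1 1/3 0; 0 0 1]
M⁻¹ · (-8, -12)ᵀ = (-4, 4)ᵀ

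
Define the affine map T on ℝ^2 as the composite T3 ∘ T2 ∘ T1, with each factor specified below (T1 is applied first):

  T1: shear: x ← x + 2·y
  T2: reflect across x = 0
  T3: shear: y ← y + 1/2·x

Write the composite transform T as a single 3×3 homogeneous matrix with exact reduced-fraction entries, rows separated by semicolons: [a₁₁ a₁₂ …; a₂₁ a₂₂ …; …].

T = [-1 -2 0; -1/2 0 0; 0 0 1]

T1 = [1 2 0; 0 1 0; 0 0 1]
T2·T1 = [-1 -2 0; 0 1 0; 0 0 1]
T3·…·T1 = [-1 -2 0; -1/2 0 0; 0 0 1]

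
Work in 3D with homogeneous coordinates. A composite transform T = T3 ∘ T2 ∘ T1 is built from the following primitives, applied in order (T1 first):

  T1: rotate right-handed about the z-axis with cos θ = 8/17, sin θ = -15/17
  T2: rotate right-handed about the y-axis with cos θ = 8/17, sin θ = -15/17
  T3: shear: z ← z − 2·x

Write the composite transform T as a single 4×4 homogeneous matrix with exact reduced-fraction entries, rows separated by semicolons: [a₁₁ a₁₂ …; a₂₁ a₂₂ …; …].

T1 = [8/17 15/17 0 0; -15/17 8/17 0 0; 0 0 1 0; 0 0 0 1]
T2·T1 = [64/289 120/289 -15/17 0; -15/17 8/17 0 0; 120/289 225/289 8/17 0; 0 0 0 1]
T3·…·T1 = [64/289 120/289 -15/17 0; -15/17 8/17 0 0; -8/289 -15/289 38/17 0; 0 0 0 1]

T = [64/289 120/289 -15/17 0; -15/17 8/17 0 0; -8/289 -15/289 38/17 0; 0 0 0 1]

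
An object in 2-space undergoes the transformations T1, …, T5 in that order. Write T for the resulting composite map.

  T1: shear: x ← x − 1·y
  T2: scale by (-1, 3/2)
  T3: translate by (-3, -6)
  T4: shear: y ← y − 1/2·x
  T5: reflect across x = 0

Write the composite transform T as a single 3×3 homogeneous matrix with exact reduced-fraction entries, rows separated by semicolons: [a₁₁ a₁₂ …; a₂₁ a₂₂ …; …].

T = [1 -1 3; 1/2 1 -9/2; 0 0 1]

T1 = [1 -1 0; 0 1 0; 0 0 1]
T2·T1 = [-1 1 0; 0 3/2 0; 0 0 1]
T3·…·T1 = [-1 1 -3; 0 3/2 -6; 0 0 1]
T4·…·T1 = [-1 1 -3; 1/2 1 -9/2; 0 0 1]
T5·…·T1 = [1 -1 3; 1/2 1 -9/2; 0 0 1]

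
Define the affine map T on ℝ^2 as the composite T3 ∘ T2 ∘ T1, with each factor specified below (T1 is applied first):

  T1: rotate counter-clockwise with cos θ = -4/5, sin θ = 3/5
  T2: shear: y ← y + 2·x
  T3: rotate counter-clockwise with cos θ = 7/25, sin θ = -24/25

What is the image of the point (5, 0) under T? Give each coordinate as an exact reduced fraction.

T(p) = (-148/25, 61/25)

T1 rotate counter-clockwise with cos θ = -4/5, sin θ = 3/5: (5, 0) → (-4, 3)
T2 shear: y ← y + 2·x: (-4, 3) → (-4, -5)
T3 rotate counter-clockwise with cos θ = 7/25, sin θ = -24/25: (-4, -5) → (-148/25, 61/25)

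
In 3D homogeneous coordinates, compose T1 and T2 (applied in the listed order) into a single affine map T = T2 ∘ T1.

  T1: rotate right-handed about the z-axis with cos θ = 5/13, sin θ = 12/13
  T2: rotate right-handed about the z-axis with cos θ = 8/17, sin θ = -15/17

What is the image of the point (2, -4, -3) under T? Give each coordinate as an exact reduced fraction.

T1 rotate right-handed about the z-axis with cos θ = 5/13, sin θ = 12/13: (2, -4, -3) → (58/13, 4/13, -3)
T2 rotate right-handed about the z-axis with cos θ = 8/17, sin θ = -15/17: (58/13, 4/13, -3) → (524/221, -838/221, -3)

T(p) = (524/221, -838/221, -3)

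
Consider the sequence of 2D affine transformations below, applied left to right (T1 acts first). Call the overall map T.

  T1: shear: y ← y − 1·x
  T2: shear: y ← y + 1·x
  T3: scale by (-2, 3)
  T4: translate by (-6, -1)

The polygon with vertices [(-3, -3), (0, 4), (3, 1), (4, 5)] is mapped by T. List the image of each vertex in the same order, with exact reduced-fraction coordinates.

T1 shear: y ← y − 1·x: (-3, -3) → (-3, 0); (0, 4) → (0, 4); (3, 1) → (3, -2); (4, 5) → (4, 1)
T2 shear: y ← y + 1·x: (-3, 0) → (-3, -3); (0, 4) → (0, 4); (3, -2) → (3, 1); (4, 1) → (4, 5)
T3 scale by (-2, 3): (-3, -3) → (6, -9); (0, 4) → (0, 12); (3, 1) → (-6, 3); (4, 5) → (-8, 15)
T4 translate by (-6, -1): (6, -9) → (0, -10); (0, 12) → (-6, 11); (-6, 3) → (-12, 2); (-8, 15) → (-14, 14)

image vertices: (0, -10), (-6, 11), (-12, 2), (-14, 14)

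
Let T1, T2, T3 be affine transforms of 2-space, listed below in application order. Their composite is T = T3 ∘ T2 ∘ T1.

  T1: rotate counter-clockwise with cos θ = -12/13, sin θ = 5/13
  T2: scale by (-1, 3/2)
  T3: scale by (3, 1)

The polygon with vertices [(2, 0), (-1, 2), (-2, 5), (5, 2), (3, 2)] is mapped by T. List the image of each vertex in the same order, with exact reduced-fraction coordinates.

image vertices: (72/13, 15/13), (-6/13, -87/26), (3/13, -105/13), (210/13, 3/26), (138/13, -27/26)

T1 rotate counter-clockwise with cos θ = -12/13, sin θ = 5/13: (2, 0) → (-24/13, 10/13); (-1, 2) → (2/13, -29/13); (-2, 5) → (-1/13, -70/13); (5, 2) → (-70/13, 1/13); (3, 2) → (-46/13, -9/13)
T2 scale by (-1, 3/2): (-24/13, 10/13) → (24/13, 15/13); (2/13, -29/13) → (-2/13, -87/26); (-1/13, -70/13) → (1/13, -105/13); (-70/13, 1/13) → (70/13, 3/26); (-46/13, -9/13) → (46/13, -27/26)
T3 scale by (3, 1): (24/13, 15/13) → (72/13, 15/13); (-2/13, -87/26) → (-6/13, -87/26); (1/13, -105/13) → (3/13, -105/13); (70/13, 3/26) → (210/13, 3/26); (46/13, -27/26) → (138/13, -27/26)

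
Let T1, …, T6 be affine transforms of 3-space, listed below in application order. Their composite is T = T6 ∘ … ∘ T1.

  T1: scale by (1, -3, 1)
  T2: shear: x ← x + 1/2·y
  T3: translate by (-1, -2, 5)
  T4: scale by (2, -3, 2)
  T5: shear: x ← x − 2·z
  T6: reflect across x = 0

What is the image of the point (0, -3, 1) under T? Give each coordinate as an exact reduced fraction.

T(p) = (17, -21, 12)

T1 scale by (1, -3, 1): (0, -3, 1) → (0, 9, 1)
T2 shear: x ← x + 1/2·y: (0, 9, 1) → (9/2, 9, 1)
T3 translate by (-1, -2, 5): (9/2, 9, 1) → (7/2, 7, 6)
T4 scale by (2, -3, 2): (7/2, 7, 6) → (7, -21, 12)
T5 shear: x ← x − 2·z: (7, -21, 12) → (-17, -21, 12)
T6 reflect across x = 0: (-17, -21, 12) → (17, -21, 12)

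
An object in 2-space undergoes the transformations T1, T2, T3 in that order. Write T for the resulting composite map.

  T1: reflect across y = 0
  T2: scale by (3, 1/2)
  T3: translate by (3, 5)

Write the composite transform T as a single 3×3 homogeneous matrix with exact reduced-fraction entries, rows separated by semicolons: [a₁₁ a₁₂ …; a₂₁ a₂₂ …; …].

T = [3 0 3; 0 -1/2 5; 0 0 1]

T1 = [1 0 0; 0 -1 0; 0 0 1]
T2·T1 = [3 0 0; 0 -1/2 0; 0 0 1]
T3·…·T1 = [3 0 3; 0 -1/2 5; 0 0 1]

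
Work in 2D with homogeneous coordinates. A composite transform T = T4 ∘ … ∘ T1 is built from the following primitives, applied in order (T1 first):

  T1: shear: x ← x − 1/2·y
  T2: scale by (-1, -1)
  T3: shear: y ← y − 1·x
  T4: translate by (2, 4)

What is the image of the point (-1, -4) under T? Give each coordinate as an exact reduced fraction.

T(p) = (1, 9)

T1 shear: x ← x − 1/2·y: (-1, -4) → (1, -4)
T2 scale by (-1, -1): (1, -4) → (-1, 4)
T3 shear: y ← y − 1·x: (-1, 4) → (-1, 5)
T4 translate by (2, 4): (-1, 5) → (1, 9)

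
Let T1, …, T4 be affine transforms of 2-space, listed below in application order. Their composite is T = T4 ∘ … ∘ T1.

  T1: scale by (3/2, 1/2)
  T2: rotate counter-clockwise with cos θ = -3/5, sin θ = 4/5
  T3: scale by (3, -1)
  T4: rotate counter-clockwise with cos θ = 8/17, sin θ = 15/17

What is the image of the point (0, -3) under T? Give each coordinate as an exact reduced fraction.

T1 scale by (3/2, 1/2): (0, -3) → (0, -3/2)
T2 rotate counter-clockwise with cos θ = -3/5, sin θ = 4/5: (0, -3/2) → (6/5, 9/10)
T3 scale by (3, -1): (6/5, 9/10) → (18/5, -9/10)
T4 rotate counter-clockwise with cos θ = 8/17, sin θ = 15/17: (18/5, -9/10) → (423/170, 234/85)

T(p) = (423/170, 234/85)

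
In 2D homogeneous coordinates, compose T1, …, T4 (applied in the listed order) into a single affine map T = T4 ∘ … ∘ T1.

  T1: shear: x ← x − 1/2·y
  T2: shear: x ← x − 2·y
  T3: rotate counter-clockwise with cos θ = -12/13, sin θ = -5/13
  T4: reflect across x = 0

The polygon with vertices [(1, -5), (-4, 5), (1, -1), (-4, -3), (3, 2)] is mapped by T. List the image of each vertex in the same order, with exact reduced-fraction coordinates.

image vertices: (187/13, -15/26), (-223/13, 45/26), (47/13, -11/26), (57/13, 37/26), (-34/13, -14/13)

T1 shear: x ← x − 1/2·y: (1, -5) → (7/2, -5); (-4, 5) → (-13/2, 5); (1, -1) → (3/2, -1); (-4, -3) → (-5/2, -3); (3, 2) → (2, 2)
T2 shear: x ← x − 2·y: (7/2, -5) → (27/2, -5); (-13/2, 5) → (-33/2, 5); (3/2, -1) → (7/2, -1); (-5/2, -3) → (7/2, -3); (2, 2) → (-2, 2)
T3 rotate counter-clockwise with cos θ = -12/13, sin θ = -5/13: (27/2, -5) → (-187/13, -15/26); (-33/2, 5) → (223/13, 45/26); (7/2, -1) → (-47/13, -11/26); (7/2, -3) → (-57/13, 37/26); (-2, 2) → (34/13, -14/13)
T4 reflect across x = 0: (-187/13, -15/26) → (187/13, -15/26); (223/13, 45/26) → (-223/13, 45/26); (-47/13, -11/26) → (47/13, -11/26); (-57/13, 37/26) → (57/13, 37/26); (34/13, -14/13) → (-34/13, -14/13)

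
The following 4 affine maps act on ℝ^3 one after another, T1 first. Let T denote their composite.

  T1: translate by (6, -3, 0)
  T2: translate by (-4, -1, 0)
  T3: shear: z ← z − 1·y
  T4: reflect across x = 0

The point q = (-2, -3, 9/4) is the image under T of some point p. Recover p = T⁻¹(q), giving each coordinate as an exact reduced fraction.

T1 = [1 0 0 6; 0 1 0 -3; 0 0 1 0; 0 0 0 1]
T2·T1 = [1 0 0 2; 0 1 0 -4; 0 0 1 0; 0 0 0 1]
T3·…·T1 = [1 0 0 2; 0 1 0 -4; 0 -1 1 4; 0 0 0 1]
T4·…·T1 = [-1 0 0 -2; 0 1 0 -4; 0 -1 1 4; 0 0 0 1]
det M = -1; M⁻¹ = [-1 0 0 -2; 0 1 0 4; 0 1 1 0; 0 0 0 1]
M⁻¹ · (-2, -3, 9/4)ᵀ = (0, 1, -3/4)ᵀ

p = (0, 1, -3/4)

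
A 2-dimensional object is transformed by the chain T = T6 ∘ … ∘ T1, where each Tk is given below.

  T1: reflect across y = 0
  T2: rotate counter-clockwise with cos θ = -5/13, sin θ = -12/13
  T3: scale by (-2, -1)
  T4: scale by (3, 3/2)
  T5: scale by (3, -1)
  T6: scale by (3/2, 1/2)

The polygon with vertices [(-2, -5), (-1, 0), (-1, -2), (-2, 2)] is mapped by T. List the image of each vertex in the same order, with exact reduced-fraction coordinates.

image vertices: (-1890/13, -3/52), (-135/13, 9/13), (-783/13, 3/26), (378/13, 51/26)

T1 reflect across y = 0: (-2, -5) → (-2, 5); (-1, 0) → (-1, 0); (-1, -2) → (-1, 2); (-2, 2) → (-2, -2)
T2 rotate counter-clockwise with cos θ = -5/13, sin θ = -12/13: (-2, 5) → (70/13, -1/13); (-1, 0) → (5/13, 12/13); (-1, 2) → (29/13, 2/13); (-2, -2) → (-14/13, 34/13)
T3 scale by (-2, -1): (70/13, -1/13) → (-140/13, 1/13); (5/13, 12/13) → (-10/13, -12/13); (29/13, 2/13) → (-58/13, -2/13); (-14/13, 34/13) → (28/13, -34/13)
T4 scale by (3, 3/2): (-140/13, 1/13) → (-420/13, 3/26); (-10/13, -12/13) → (-30/13, -18/13); (-58/13, -2/13) → (-174/13, -3/13); (28/13, -34/13) → (84/13, -51/13)
T5 scale by (3, -1): (-420/13, 3/26) → (-1260/13, -3/26); (-30/13, -18/13) → (-90/13, 18/13); (-174/13, -3/13) → (-522/13, 3/13); (84/13, -51/13) → (252/13, 51/13)
T6 scale by (3/2, 1/2): (-1260/13, -3/26) → (-1890/13, -3/52); (-90/13, 18/13) → (-135/13, 9/13); (-522/13, 3/13) → (-783/13, 3/26); (252/13, 51/13) → (378/13, 51/26)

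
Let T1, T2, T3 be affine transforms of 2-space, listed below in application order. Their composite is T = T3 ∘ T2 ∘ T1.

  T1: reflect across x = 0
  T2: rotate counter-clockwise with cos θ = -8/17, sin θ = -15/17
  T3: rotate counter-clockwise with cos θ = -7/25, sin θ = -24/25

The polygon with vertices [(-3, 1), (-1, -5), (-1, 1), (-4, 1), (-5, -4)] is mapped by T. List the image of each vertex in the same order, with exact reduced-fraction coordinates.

T1 reflect across x = 0: (-3, 1) → (3, 1); (-1, -5) → (1, -5); (-1, 1) → (1, 1); (-4, 1) → (4, 1); (-5, -4) → (5, -4)
T2 rotate counter-clockwise with cos θ = -8/17, sin θ = -15/17: (3, 1) → (-9/17, -53/17); (1, -5) → (-83/17, 25/17); (1, 1) → (7/17, -23/17); (4, 1) → (-1, -4); (5, -4) → (-100/17, -43/17)
T3 rotate counter-clockwise with cos θ = -7/25, sin θ = -24/25: (-9/17, -53/17) → (-1209/425, 587/425); (-83/17, 25/17) → (1181/425, 1817/425); (7/17, -23/17) → (-601/425, -7/425); (-1, -4) → (-89/25, 52/25); (-100/17, -43/17) → (-332/425, 2701/425)

image vertices: (-1209/425, 587/425), (1181/425, 1817/425), (-601/425, -7/425), (-89/25, 52/25), (-332/425, 2701/425)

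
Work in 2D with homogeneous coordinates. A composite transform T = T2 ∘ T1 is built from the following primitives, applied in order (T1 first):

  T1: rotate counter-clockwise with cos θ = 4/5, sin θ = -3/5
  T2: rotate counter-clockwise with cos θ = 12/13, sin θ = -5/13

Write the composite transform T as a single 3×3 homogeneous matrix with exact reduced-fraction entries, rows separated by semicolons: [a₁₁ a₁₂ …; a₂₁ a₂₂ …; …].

T1 = [4/5 3/5 0; -3/5 4/5 0; 0 0 1]
T2·T1 = [33/65 56/65 0; -56/65 33/65 0; 0 0 1]

T = [33/65 56/65 0; -56/65 33/65 0; 0 0 1]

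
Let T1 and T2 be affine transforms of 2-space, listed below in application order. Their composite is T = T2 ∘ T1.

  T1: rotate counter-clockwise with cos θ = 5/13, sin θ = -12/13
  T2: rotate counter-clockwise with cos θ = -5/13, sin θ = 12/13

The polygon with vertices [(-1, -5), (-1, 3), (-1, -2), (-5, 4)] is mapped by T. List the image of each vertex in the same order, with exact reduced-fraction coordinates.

T1 rotate counter-clockwise with cos θ = 5/13, sin θ = -12/13: (-1, -5) → (-5, -1); (-1, 3) → (31/13, 27/13); (-1, -2) → (-29/13, 2/13); (-5, 4) → (23/13, 80/13)
T2 rotate counter-clockwise with cos θ = -5/13, sin θ = 12/13: (-5, -1) → (37/13, -55/13); (31/13, 27/13) → (-479/169, 237/169); (-29/13, 2/13) → (121/169, -358/169); (23/13, 80/13) → (-1075/169, -124/169)

image vertices: (37/13, -55/13), (-479/169, 237/169), (121/169, -358/169), (-1075/169, -124/169)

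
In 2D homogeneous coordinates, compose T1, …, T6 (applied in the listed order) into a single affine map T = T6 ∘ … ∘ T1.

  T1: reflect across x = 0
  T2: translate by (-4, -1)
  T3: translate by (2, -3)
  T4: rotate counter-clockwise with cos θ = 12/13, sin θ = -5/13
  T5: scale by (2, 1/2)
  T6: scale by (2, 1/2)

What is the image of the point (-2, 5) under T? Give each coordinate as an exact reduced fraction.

T1 reflect across x = 0: (-2, 5) → (2, 5)
T2 translate by (-4, -1): (2, 5) → (-2, 4)
T3 translate by (2, -3): (-2, 4) → (0, 1)
T4 rotate counter-clockwise with cos θ = 12/13, sin θ = -5/13: (0, 1) → (5/13, 12/13)
T5 scale by (2, 1/2): (5/13, 12/13) → (10/13, 6/13)
T6 scale by (2, 1/2): (10/13, 6/13) → (20/13, 3/13)

T(p) = (20/13, 3/13)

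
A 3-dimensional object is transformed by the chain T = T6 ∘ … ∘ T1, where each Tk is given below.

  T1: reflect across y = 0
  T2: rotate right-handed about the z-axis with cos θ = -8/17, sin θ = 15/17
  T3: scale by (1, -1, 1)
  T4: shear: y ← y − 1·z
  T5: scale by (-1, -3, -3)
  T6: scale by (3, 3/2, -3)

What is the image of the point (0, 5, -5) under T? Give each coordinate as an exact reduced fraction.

T1 reflect across y = 0: (0, 5, -5) → (0, -5, -5)
T2 rotate right-handed about the z-axis with cos θ = -8/17, sin θ = 15/17: (0, -5, -5) → (75/17, 40/17, -5)
T3 scale by (1, -1, 1): (75/17, 40/17, -5) → (75/17, -40/17, -5)
T4 shear: y ← y − 1·z: (75/17, -40/17, -5) → (75/17, 45/17, -5)
T5 scale by (-1, -3, -3): (75/17, 45/17, -5) → (-75/17, -135/17, 15)
T6 scale by (3, 3/2, -3): (-75/17, -135/17, 15) → (-225/17, -405/34, -45)

T(p) = (-225/17, -405/34, -45)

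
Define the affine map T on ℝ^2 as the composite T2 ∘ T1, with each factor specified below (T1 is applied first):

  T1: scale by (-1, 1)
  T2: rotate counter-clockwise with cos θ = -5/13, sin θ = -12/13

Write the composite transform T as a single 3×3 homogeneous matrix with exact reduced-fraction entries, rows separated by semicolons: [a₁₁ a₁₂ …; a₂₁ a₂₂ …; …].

T1 = [-1 0 0; 0 1 0; 0 0 1]
T2·T1 = [5/13 12/13 0; 12/13 -5/13 0; 0 0 1]

T = [5/13 12/13 0; 12/13 -5/13 0; 0 0 1]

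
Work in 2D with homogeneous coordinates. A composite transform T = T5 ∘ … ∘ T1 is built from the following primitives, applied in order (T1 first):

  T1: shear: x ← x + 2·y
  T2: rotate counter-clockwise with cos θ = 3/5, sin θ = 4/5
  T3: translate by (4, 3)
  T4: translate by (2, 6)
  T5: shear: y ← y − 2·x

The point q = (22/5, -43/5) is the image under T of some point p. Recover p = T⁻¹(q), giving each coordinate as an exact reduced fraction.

T1 = [1 2 0; 0 1 0; 0 0 1]
T2·T1 = [3/5 2/5 0; 4/5 11/5 0; 0 0 1]
T3·…·T1 = [3/5 2/5 4; 4/5 11/5 3; 0 0 1]
T4·…·T1 = [3/5 2/5 6; 4/5 11/5 9; 0 0 1]
T5·…·T1 = [3/5 2/5 6; -2/5 7/5 -3; 0 0 1]
det M = 1; M⁻¹ = [7/5 -2/5 -48/5; 2/5 3/5 -3/5; 0 0 1]
M⁻¹ · (22/5, -43/5)ᵀ = (0, -4)ᵀ

p = (0, -4)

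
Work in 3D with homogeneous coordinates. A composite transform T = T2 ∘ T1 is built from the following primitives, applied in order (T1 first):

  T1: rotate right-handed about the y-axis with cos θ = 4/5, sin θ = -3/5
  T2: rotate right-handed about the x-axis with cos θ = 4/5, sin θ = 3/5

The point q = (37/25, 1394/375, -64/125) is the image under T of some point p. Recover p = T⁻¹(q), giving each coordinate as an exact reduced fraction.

p = (-2/5, 8/3, -3)

T1 = [4/5 0 -3/5 0; 0 1 0 0; 3/5 0 4/5 0; 0 0 0 1]
T2·T1 = [4/5 0 -3/5 0; -9/25 4/5 -12/25 0; 12/25 3/5 16/25 0; 0 0 0 1]
det M = 1; M⁻¹ = [4/5 -9/25 12/25 0; 0 4/5 3/5 0; -3/5 -12/25 16/25 0; 0 0 0 1]
M⁻¹ · (37/25, 1394/375, -64/125)ᵀ = (-2/5, 8/3, -3)ᵀ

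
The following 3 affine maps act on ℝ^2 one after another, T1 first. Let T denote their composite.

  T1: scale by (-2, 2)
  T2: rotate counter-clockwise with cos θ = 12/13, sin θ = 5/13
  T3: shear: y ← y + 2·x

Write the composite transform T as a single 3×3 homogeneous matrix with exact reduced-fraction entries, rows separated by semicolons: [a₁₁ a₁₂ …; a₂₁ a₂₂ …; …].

T = [-24/13 -10/13 0; -58/13 4/13 0; 0 0 1]

T1 = [-2 0 0; 0 2 0; 0 0 1]
T2·T1 = [-24/13 -10/13 0; -10/13 24/13 0; 0 0 1]
T3·…·T1 = [-24/13 -10/13 0; -58/13 4/13 0; 0 0 1]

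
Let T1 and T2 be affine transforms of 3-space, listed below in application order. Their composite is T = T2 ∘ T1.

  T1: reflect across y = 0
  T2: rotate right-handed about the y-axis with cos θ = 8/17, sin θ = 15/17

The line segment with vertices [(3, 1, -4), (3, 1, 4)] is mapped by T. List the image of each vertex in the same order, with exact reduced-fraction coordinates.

T1 reflect across y = 0: (3, 1, -4) → (3, -1, -4); (3, 1, 4) → (3, -1, 4)
T2 rotate right-handed about the y-axis with cos θ = 8/17, sin θ = 15/17: (3, -1, -4) → (-36/17, -1, -77/17); (3, -1, 4) → (84/17, -1, -13/17)

image vertices: (-36/17, -1, -77/17), (84/17, -1, -13/17)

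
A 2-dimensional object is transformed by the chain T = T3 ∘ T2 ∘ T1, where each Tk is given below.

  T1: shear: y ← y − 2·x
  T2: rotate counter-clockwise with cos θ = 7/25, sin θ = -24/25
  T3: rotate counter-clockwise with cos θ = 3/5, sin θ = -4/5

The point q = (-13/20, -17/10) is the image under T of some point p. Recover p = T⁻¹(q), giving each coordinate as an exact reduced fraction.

T1 = [1 0 0; -2 1 0; 0 0 1]
T2·T1 = [-41/25 24/25 0; -38/25 7/25 0; 0 0 1]
T3·…·T1 = [-11/5 4/5 0; 2/5 -3/5 0; 0 0 1]
det M = 1; M⁻¹ = [-3/5 -4/5 0; -2/5 -11/5 0; 0 0 1]
M⁻¹ · (-13/20, -17/10)ᵀ = (7/4, 4)ᵀ

p = (7/4, 4)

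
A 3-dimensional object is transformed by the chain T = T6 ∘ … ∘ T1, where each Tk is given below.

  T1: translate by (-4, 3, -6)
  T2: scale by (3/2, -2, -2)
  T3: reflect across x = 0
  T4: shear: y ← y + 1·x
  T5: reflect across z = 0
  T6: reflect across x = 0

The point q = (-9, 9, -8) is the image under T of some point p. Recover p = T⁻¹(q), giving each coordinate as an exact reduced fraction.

p = (-2, -3, 2)

T1 = [1 0 0 -4; 0 1 0 3; 0 0 1 -6; 0 0 0 1]
T2·T1 = [3/2 0 0 -6; 0 -2 0 -6; 0 0 -2 12; 0 0 0 1]
T3·…·T1 = [-3/2 0 0 6; 0 -2 0 -6; 0 0 -2 12; 0 0 0 1]
T4·…·T1 = [-3/2 0 0 6; -3/2 -2 0 0; 0 0 -2 12; 0 0 0 1]
T5·…·T1 = [-3/2 0 0 6; -3/2 -2 0 0; 0 0 2 -12; 0 0 0 1]
T6·…·T1 = [3/2 0 0 -6; -3/2 -2 0 0; 0 0 2 -12; 0 0 0 1]
det M = -6; M⁻¹ = [2/3 0 0 4; -1/2 -1/2 0 -3; 0 0 1/2 6; 0 0 0 1]
M⁻¹ · (-9, 9, -8)ᵀ = (-2, -3, 2)ᵀ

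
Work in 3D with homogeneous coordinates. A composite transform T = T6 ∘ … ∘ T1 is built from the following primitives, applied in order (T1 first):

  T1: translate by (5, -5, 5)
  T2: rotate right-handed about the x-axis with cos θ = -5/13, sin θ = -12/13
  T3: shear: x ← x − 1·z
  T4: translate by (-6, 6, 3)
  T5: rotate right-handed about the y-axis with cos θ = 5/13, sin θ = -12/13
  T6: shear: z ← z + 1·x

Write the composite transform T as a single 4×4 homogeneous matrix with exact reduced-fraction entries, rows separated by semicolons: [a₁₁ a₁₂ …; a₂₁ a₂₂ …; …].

T = [5/13 204/169 85/169 -1128/169; 0 -5/13 12/13 163/13; 17/13 288/169 120/169 -1334/169; 0 0 0 1]

T1 = [1 0 0 5; 0 1 0 -5; 0 0 1 5; 0 0 0 1]
T2·T1 = [1 0 0 5; 0 -5/13 12/13 85/13; 0 -12/13 -5/13 35/13; 0 0 0 1]
T3·…·T1 = [1 12/13 5/13 30/13; 0 -5/13 12/13 85/13; 0 -12/13 -5/13 35/13; 0 0 0 1]
T4·…·T1 = [1 12/13 5/13 -48/13; 0 -5/13 12/13 163/13; 0 -12/13 -5/13 74/13; 0 0 0 1]
T5·…·T1 = [5/13 204/169 85/169 -1128/169; 0 -5/13 12/13 163/13; 12/13 84/169 35/169 -206/169; 0 0 0 1]
T6·…·T1 = [5/13 204/169 85/169 -1128/169; 0 -5/13 12/13 163/13; 17/13 288/169 120/169 -1334/169; 0 0 0 1]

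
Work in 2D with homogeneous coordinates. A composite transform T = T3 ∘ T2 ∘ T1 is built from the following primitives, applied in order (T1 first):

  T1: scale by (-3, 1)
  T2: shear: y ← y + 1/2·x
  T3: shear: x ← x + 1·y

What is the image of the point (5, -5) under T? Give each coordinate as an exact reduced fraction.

T1 scale by (-3, 1): (5, -5) → (-15, -5)
T2 shear: y ← y + 1/2·x: (-15, -5) → (-15, -25/2)
T3 shear: x ← x + 1·y: (-15, -25/2) → (-55/2, -25/2)

T(p) = (-55/2, -25/2)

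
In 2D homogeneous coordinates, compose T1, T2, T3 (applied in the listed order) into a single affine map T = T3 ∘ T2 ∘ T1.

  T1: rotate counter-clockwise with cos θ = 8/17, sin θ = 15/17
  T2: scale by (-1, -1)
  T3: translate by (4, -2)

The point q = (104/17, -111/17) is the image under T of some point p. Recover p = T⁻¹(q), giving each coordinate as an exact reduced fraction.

T1 = [8/17 -15/17 0; 15/17 8/17 0; 0 0 1]
T2·T1 = [-8/17 15/17 0; -15/17 -8/17 0; 0 0 1]
T3·…·T1 = [-8/17 15/17 4; -15/17 -8/17 -2; 0 0 1]
det M = 1; M⁻¹ = [-8/17 -15/17 2/17; 15/17 -8/17 -76/17; 0 0 1]
M⁻¹ · (104/17, -111/17)ᵀ = (3, 4)ᵀ

p = (3, 4)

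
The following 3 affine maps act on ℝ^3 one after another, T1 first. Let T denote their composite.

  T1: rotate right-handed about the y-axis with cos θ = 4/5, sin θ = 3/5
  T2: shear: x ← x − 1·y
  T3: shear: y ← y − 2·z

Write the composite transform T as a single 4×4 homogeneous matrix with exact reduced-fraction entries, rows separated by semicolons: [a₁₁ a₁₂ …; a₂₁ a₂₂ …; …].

T = [4/5 -1 3/5 0; 6/5 1 -8/5 0; -3/5 0 4/5 0; 0 0 0 1]

T1 = [4/5 0 3/5 0; 0 1 0 0; -3/5 0 4/5 0; 0 0 0 1]
T2·T1 = [4/5 -1 3/5 0; 0 1 0 0; -3/5 0 4/5 0; 0 0 0 1]
T3·…·T1 = [4/5 -1 3/5 0; 6/5 1 -8/5 0; -3/5 0 4/5 0; 0 0 0 1]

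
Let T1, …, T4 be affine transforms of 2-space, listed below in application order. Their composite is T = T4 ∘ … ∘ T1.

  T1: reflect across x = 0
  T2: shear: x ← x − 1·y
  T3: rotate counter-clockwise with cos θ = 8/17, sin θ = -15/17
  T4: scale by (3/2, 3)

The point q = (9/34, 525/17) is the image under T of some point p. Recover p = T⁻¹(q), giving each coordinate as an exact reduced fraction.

p = (4, 5)

T1 = [-1 0 0; 0 1 0; 0 0 1]
T2·T1 = [-1 -1 0; 0 1 0; 0 0 1]
T3·…·T1 = [-8/17 7/17 0; 15/17 23/17 0; 0 0 1]
T4·…·T1 = [-12/17 21/34 0; 45/17 69/17 0; 0 0 1]
det M = -9/2; M⁻¹ = [-46/51 7/51 0; 10/17 8/51 0; 0 0 1]
M⁻¹ · (9/34, 525/17)ᵀ = (4, 5)ᵀ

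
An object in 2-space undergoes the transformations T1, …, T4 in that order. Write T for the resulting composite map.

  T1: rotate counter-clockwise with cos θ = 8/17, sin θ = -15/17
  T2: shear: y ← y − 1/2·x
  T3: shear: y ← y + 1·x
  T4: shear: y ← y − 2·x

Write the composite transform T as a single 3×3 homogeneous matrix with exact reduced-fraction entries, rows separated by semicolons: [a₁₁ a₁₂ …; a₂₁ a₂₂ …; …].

T = [8/17 15/17 0; -27/17 -29/34 0; 0 0 1]

T1 = [8/17 15/17 0; -15/17 8/17 0; 0 0 1]
T2·T1 = [8/17 15/17 0; -19/17 1/34 0; 0 0 1]
T3·…·T1 = [8/17 15/17 0; -11/17 31/34 0; 0 0 1]
T4·…·T1 = [8/17 15/17 0; -27/17 -29/34 0; 0 0 1]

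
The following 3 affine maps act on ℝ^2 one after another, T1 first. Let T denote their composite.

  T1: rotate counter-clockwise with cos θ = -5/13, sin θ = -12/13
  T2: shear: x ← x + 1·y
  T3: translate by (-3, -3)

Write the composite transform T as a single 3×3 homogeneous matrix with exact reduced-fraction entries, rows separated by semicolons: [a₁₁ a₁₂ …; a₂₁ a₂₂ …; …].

T1 = [-5/13 12/13 0; -12/13 -5/13 0; 0 0 1]
T2·T1 = [-17/13 7/13 0; -12/13 -5/13 0; 0 0 1]
T3·…·T1 = [-17/13 7/13 -3; -12/13 -5/13 -3; 0 0 1]

T = [-17/13 7/13 -3; -12/13 -5/13 -3; 0 0 1]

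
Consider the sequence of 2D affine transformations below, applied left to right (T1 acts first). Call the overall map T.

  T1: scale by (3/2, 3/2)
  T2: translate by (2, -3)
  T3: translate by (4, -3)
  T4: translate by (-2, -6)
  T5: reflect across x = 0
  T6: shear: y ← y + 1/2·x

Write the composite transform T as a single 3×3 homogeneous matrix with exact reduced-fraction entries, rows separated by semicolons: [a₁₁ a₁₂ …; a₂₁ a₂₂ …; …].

T = [-3/2 0 -4; -3/4 3/2 -14; 0 0 1]

T1 = [3/2 0 0; 0 3/2 0; 0 0 1]
T2·T1 = [3/2 0 2; 0 3/2 -3; 0 0 1]
T3·…·T1 = [3/2 0 6; 0 3/2 -6; 0 0 1]
T4·…·T1 = [3/2 0 4; 0 3/2 -12; 0 0 1]
T5·…·T1 = [-3/2 0 -4; 0 3/2 -12; 0 0 1]
T6·…·T1 = [-3/2 0 -4; -3/4 3/2 -14; 0 0 1]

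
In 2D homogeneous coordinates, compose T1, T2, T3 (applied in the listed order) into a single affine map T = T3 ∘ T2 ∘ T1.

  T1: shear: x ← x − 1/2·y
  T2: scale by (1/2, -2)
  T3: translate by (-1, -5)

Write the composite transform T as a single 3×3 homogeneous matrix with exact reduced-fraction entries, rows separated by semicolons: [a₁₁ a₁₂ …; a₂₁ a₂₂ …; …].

T = [1/2 -1/4 -1; 0 -2 -5; 0 0 1]

T1 = [1 -1/2 0; 0 1 0; 0 0 1]
T2·T1 = [1/2 -1/4 0; 0 -2 0; 0 0 1]
T3·…·T1 = [1/2 -1/4 -1; 0 -2 -5; 0 0 1]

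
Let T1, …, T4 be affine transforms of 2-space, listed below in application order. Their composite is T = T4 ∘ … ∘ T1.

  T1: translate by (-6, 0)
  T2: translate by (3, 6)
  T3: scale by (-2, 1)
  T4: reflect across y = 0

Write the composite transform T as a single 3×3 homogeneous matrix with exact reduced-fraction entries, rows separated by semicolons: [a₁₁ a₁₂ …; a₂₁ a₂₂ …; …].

T1 = [1 0 -6; 0 1 0; 0 0 1]
T2·T1 = [1 0 -3; 0 1 6; 0 0 1]
T3·…·T1 = [-2 0 6; 0 1 6; 0 0 1]
T4·…·T1 = [-2 0 6; 0 -1 -6; 0 0 1]

T = [-2 0 6; 0 -1 -6; 0 0 1]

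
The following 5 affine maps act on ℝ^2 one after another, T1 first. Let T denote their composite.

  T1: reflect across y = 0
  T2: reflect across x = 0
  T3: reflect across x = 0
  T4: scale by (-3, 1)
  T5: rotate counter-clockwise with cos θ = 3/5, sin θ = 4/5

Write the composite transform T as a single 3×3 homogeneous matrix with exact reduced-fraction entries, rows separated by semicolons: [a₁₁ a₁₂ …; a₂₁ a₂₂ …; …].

T1 = [1 0 0; 0 -1 0; 0 0 1]
T2·T1 = [-1 0 0; 0 -1 0; 0 0 1]
T3·…·T1 = [1 0 0; 0 -1 0; 0 0 1]
T4·…·T1 = [-3 0 0; 0 -1 0; 0 0 1]
T5·…·T1 = [-9/5 4/5 0; -12/5 -3/5 0; 0 0 1]

T = [-9/5 4/5 0; -12/5 -3/5 0; 0 0 1]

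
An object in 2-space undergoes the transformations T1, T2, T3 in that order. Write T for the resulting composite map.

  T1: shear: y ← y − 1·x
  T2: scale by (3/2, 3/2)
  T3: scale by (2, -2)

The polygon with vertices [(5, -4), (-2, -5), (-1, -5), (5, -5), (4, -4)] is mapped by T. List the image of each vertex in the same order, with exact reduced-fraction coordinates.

image vertices: (15, 27), (-6, 9), (-3, 12), (15, 30), (12, 24)

T1 shear: y ← y − 1·x: (5, -4) → (5, -9); (-2, -5) → (-2, -3); (-1, -5) → (-1, -4); (5, -5) → (5, -10); (4, -4) → (4, -8)
T2 scale by (3/2, 3/2): (5, -9) → (15/2, -27/2); (-2, -3) → (-3, -9/2); (-1, -4) → (-3/2, -6); (5, -10) → (15/2, -15); (4, -8) → (6, -12)
T3 scale by (2, -2): (15/2, -27/2) → (15, 27); (-3, -9/2) → (-6, 9); (-3/2, -6) → (-3, 12); (15/2, -15) → (15, 30); (6, -12) → (12, 24)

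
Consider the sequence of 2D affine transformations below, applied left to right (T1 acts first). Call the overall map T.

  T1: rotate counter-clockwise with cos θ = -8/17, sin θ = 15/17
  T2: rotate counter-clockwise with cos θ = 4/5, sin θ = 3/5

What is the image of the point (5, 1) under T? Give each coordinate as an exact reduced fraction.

T1 rotate counter-clockwise with cos θ = -8/17, sin θ = 15/17: (5, 1) → (-55/17, 67/17)
T2 rotate counter-clockwise with cos θ = 4/5, sin θ = 3/5: (-55/17, 67/17) → (-421/85, 103/85)

T(p) = (-421/85, 103/85)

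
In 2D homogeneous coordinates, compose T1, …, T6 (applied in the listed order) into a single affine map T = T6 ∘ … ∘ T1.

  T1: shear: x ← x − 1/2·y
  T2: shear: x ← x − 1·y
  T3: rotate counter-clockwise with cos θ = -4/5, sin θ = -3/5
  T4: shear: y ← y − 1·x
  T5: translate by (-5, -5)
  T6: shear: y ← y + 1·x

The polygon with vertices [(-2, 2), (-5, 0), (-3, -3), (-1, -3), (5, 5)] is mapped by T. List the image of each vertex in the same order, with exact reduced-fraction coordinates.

T1 shear: x ← x − 1/2·y: (-2, 2) → (-3, 2); (-5, 0) → (-5, 0); (-3, -3) → (-3/2, -3); (-1, -3) → (1/2, -3); (5, 5) → (5/2, 5)
T2 shear: x ← x − 1·y: (-3, 2) → (-5, 2); (-5, 0) → (-5, 0); (-3/2, -3) → (3/2, -3); (1/2, -3) → (7/2, -3); (5/2, 5) → (-5/2, 5)
T3 rotate counter-clockwise with cos θ = -4/5, sin θ = -3/5: (-5, 2) → (26/5, 7/5); (-5, 0) → (4, 3); (3/2, -3) → (-3, 3/2); (7/2, -3) → (-23/5, 3/10); (-5/2, 5) → (5, -5/2)
T4 shear: y ← y − 1·x: (26/5, 7/5) → (26/5, -19/5); (4, 3) → (4, -1); (-3, 3/2) → (-3, 9/2); (-23/5, 3/10) → (-23/5, 49/10); (5, -5/2) → (5, -15/2)
T5 translate by (-5, -5): (26/5, -19/5) → (1/5, -44/5); (4, -1) → (-1, -6); (-3, 9/2) → (-8, -1/2); (-23/5, 49/10) → (-48/5, -1/10); (5, -15/2) → (0, -25/2)
T6 shear: y ← y + 1·x: (1/5, -44/5) → (1/5, -43/5); (-1, -6) → (-1, -7); (-8, -1/2) → (-8, -17/2); (-48/5, -1/10) → (-48/5, -97/10); (0, -25/2) → (0, -25/2)

image vertices: (1/5, -43/5), (-1, -7), (-8, -17/2), (-48/5, -97/10), (0, -25/2)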